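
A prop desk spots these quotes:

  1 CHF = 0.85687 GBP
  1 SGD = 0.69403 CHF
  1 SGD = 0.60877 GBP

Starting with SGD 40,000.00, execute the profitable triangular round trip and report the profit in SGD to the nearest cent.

Profitable loop is SGD → GBP → CHF → SGD:
SGD 40,000.00 × 0.60877 = GBP 24,350.80
GBP 24,350.80 ÷ 0.85687 = CHF 28,418.31
CHF 28,418.31 ÷ 0.69403 = SGD 40,946.81
Profit = SGD 40,946.81 − SGD 40,000.00

Profit: SGD 946.81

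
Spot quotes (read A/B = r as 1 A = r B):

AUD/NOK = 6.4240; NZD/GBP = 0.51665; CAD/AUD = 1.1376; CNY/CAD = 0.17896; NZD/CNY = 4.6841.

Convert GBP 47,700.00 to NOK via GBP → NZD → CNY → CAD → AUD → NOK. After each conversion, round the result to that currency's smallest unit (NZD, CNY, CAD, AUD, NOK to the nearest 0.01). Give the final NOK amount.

GBP 47,700.00 ÷ 0.51665 = NZD 92,325.56
NZD 92,325.56 × 4.6841 = CNY 432,462.16
CNY 432,462.16 × 0.17896 = CAD 77,393.43
CAD 77,393.43 × 1.1376 = AUD 88,042.77
AUD 88,042.77 × 6.4240 = NOK 565,586.75

NOK 565,586.75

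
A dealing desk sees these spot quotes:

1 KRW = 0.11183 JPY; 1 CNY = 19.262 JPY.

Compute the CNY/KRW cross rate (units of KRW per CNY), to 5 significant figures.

1 CNY × 19.262 = 19.262 JPY
19.262 JPY ÷ 0.11183 = 172.244 KRW

CNY/KRW = 172.24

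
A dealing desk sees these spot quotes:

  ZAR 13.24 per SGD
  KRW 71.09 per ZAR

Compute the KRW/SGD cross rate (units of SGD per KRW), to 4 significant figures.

KRW/SGD = 0.001062

1 KRW ÷ 71.09 = 0.0140667 ZAR
0.0140667 ZAR ÷ 13.24 = 0.00106244 SGD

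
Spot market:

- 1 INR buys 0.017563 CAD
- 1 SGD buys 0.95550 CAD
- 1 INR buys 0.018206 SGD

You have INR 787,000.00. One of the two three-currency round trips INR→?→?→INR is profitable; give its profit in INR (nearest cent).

Profit: INR 7,562.76

Profitable loop is INR → CAD → SGD → INR:
INR 787,000.00 × 0.017563 = CAD 13,822.08
CAD 13,822.08 ÷ 0.95550 = SGD 14,465.81
SGD 14,465.81 ÷ 0.018206 = INR 794,562.76
Profit = INR 794,562.76 − INR 787,000.00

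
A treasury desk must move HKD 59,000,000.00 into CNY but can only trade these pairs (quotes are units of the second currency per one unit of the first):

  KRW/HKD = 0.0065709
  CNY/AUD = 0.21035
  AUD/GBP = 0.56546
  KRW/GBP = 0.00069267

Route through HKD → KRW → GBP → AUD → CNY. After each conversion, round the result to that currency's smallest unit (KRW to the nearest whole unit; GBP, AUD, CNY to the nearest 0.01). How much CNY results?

CNY 52,288,854.43

HKD 59,000,000.00 ÷ 0.0065709 = KRW 8,978,983,092
KRW 8,978,983,092 × 0.00069267 = GBP 6,219,472.22
GBP 6,219,472.22 ÷ 0.56546 = AUD 10,998,960.53
AUD 10,998,960.53 ÷ 0.21035 = CNY 52,288,854.43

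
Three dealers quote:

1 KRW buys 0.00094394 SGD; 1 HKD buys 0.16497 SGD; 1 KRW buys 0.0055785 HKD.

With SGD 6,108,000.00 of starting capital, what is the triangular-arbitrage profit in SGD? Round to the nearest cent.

Profit: SGD 156,999.01

Profitable loop is SGD → HKD → KRW → SGD:
SGD 6,108,000.00 ÷ 0.16497 = HKD 37,024,913.62
HKD 37,024,913.62 ÷ 0.0055785 = KRW 6,637,073,339
KRW 6,637,073,339 × 0.00094394 = SGD 6,264,999.01
Profit = SGD 6,264,999.01 − SGD 6,108,000.00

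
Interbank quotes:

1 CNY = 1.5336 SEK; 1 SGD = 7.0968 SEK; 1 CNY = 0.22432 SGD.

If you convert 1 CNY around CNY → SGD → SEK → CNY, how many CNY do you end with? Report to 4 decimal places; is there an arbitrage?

1.0381 (arbitrage exists)

Around CNY → SGD → SEK → CNY: 1 × 0.22432 × 7.0968 ÷ 1.5336 = 1.038050
Product > 1; profitable direction is CNY → SGD → SEK → CNY.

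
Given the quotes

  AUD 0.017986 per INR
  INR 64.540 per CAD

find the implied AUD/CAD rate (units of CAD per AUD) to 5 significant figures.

1 AUD ÷ 0.017986 = 55.5988 INR
55.5988 INR ÷ 64.540 = 0.861463 CAD

AUD/CAD = 0.86146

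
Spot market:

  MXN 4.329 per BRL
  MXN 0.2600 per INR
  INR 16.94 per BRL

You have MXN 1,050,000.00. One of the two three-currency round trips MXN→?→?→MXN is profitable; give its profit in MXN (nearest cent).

Profitable loop is MXN → BRL → INR → MXN:
MXN 1,050,000.00 ÷ 4.329 = BRL 242,550.24
BRL 242,550.24 × 16.94 = INR 4,108,801.11
INR 4,108,801.11 × 0.2600 = MXN 1,068,288.29
Profit = MXN 1,068,288.29 − MXN 1,050,000.00

Profit: MXN 18,288.29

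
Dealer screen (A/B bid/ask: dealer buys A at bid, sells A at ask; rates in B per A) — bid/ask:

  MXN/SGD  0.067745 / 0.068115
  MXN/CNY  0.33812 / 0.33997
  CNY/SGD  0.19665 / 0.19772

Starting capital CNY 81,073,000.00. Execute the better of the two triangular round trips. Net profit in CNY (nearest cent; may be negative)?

Net profit: CNY 634,569.85

Best loop CNY → MXN → SGD → CNY:
CNY 81,073,000.00 ÷ 0.33997 (buy MXN at ask) = MXN 238,471,041.56
MXN 238,471,041.56 × 0.067745 (sell MXN at bid) = SGD 16,155,220.71
SGD 16,155,220.71 ÷ 0.19772 (buy CNY at ask) = CNY 81,707,569.85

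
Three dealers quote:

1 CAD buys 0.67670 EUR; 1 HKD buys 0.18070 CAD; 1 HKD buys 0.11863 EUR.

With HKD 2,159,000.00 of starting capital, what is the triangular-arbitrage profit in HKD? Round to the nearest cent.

Profit: HKD 66,422.33

Profitable loop is HKD → CAD → EUR → HKD:
HKD 2,159,000.00 × 0.18070 = CAD 390,131.30
CAD 390,131.30 × 0.67670 = EUR 264,001.85
EUR 264,001.85 ÷ 0.11863 = HKD 2,225,422.33
Profit = HKD 2,225,422.33 − HKD 2,159,000.00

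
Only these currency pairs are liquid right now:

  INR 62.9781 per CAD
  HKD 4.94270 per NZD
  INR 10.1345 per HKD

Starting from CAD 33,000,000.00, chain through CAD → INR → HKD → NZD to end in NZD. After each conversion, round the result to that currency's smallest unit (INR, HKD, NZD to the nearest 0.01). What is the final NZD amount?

NZD 41,489,377.19

CAD 33,000,000.00 × 62.9781 = INR 2,078,277,300.00
INR 2,078,277,300.00 ÷ 10.1345 = HKD 205,069,544.62
HKD 205,069,544.62 ÷ 4.94270 = NZD 41,489,377.19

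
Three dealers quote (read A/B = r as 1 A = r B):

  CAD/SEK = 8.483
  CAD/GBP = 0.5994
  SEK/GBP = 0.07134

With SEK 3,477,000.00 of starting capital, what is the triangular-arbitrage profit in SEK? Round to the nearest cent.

Profit: SEK 33,512.50

Profitable loop is SEK → GBP → CAD → SEK:
SEK 3,477,000.00 × 0.07134 = GBP 248,049.18
GBP 248,049.18 ÷ 0.5994 = CAD 413,829.13
CAD 413,829.13 × 8.483 = SEK 3,510,512.50
Profit = SEK 3,510,512.50 − SEK 3,477,000.00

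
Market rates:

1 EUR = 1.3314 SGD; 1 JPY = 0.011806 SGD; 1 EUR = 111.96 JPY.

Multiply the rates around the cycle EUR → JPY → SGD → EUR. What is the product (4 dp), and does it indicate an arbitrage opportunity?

0.9928 (arbitrage exists)

Around EUR → JPY → SGD → EUR: 1 × 111.96 × 0.011806 ÷ 1.3314 = 0.992789
Product < 1; profitable direction is EUR → SGD → JPY → EUR.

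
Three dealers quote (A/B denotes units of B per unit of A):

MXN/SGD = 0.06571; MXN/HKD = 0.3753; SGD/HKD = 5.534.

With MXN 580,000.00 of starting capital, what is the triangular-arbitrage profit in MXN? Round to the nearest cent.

Profit: MXN 18,598.93

Profitable loop is MXN → HKD → SGD → MXN:
MXN 580,000.00 × 0.3753 = HKD 217,674.00
HKD 217,674.00 ÷ 5.534 = SGD 39,333.94
SGD 39,333.94 ÷ 0.06571 = MXN 598,598.93
Profit = MXN 598,598.93 − MXN 580,000.00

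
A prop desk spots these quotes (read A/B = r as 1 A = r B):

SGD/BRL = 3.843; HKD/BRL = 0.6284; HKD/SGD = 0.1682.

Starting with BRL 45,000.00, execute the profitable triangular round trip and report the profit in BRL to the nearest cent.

Profitable loop is BRL → HKD → SGD → BRL:
BRL 45,000.00 ÷ 0.6284 = HKD 71,610.44
HKD 71,610.44 × 0.1682 = SGD 12,044.88
SGD 12,044.88 × 3.843 = BRL 46,288.46
Profit = BRL 46,288.46 − BRL 45,000.00

Profit: BRL 1,288.46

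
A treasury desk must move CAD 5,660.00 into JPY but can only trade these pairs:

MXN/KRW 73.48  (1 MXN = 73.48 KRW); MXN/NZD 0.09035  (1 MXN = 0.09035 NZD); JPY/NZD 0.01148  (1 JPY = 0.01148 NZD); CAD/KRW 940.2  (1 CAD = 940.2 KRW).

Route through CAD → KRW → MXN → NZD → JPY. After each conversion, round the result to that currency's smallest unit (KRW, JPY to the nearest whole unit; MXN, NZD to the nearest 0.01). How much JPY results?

CAD 5,660.00 × 940.2 = KRW 5,321,532
KRW 5,321,532 ÷ 73.48 = MXN 72,421.50
MXN 72,421.50 × 0.09035 = NZD 6,543.28
NZD 6,543.28 ÷ 0.01148 = JPY 569,972

JPY 569,972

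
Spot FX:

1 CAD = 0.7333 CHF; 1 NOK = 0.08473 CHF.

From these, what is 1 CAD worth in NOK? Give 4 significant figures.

1 CAD × 0.7333 = 0.7333 CHF
0.7333 CHF ÷ 0.08473 = 8.65455 NOK

CAD/NOK = 8.655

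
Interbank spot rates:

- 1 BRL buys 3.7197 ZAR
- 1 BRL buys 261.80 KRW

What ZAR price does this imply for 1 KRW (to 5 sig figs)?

KRW/ZAR = 0.014208

1 KRW ÷ 261.80 = 0.00381971 BRL
0.00381971 BRL × 3.7197 = 0.0142082 ZAR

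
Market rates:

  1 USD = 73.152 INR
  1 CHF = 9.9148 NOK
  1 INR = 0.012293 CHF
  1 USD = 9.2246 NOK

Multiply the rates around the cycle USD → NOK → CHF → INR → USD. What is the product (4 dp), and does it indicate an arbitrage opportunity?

Around USD → NOK → CHF → INR → USD: 1 × 9.2246 ÷ 9.9148 ÷ 0.012293 ÷ 73.152 = 1.034617
Product > 1; profitable direction is USD → NOK → CHF → INR → USD.

1.0346 (arbitrage exists)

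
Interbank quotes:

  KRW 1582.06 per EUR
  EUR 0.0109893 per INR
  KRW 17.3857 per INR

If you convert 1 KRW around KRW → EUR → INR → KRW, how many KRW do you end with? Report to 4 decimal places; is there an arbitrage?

1.0000 (no arbitrage)

Around KRW → EUR → INR → KRW: 1 ÷ 1582.06 ÷ 0.0109893 × 17.3857 = 0.999998
Product ≈ 1 (deviation 0.000%, within rounding noise).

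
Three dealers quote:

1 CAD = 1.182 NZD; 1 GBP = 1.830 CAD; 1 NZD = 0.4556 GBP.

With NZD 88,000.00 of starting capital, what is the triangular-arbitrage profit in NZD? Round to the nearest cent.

Profitable loop is NZD → CAD → GBP → NZD:
NZD 88,000.00 ÷ 1.182 = CAD 74,450.08
CAD 74,450.08 ÷ 1.830 = GBP 40,683.11
GBP 40,683.11 ÷ 0.4556 = NZD 89,295.67
Profit = NZD 89,295.67 − NZD 88,000.00

Profit: NZD 1,295.67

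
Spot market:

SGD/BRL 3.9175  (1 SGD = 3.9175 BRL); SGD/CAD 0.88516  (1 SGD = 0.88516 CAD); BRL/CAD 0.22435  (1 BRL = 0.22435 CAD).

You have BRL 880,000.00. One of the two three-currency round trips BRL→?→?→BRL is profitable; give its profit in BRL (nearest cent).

Profit: BRL 6,276.78

Profitable loop is BRL → SGD → CAD → BRL:
BRL 880,000.00 ÷ 3.9175 = SGD 224,633.06
SGD 224,633.06 × 0.88516 = CAD 198,836.20
CAD 198,836.20 ÷ 0.22435 = BRL 886,276.78
Profit = BRL 886,276.78 − BRL 880,000.00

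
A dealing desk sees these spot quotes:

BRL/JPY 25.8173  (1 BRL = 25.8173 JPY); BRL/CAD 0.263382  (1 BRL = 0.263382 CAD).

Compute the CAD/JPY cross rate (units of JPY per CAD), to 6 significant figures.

CAD/JPY = 98.0223

1 CAD ÷ 0.263382 = 3.79677 BRL
3.79677 BRL × 25.8173 = 98.0223 JPY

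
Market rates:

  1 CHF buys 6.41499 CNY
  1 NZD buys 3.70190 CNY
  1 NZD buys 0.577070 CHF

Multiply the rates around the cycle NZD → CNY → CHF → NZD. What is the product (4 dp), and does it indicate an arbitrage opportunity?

Around NZD → CNY → CHF → NZD: 1 × 3.70190 ÷ 6.41499 ÷ 0.577070 = 1.000000
Product ≈ 1 (deviation 0.000%, within rounding noise).

1.0000 (no arbitrage)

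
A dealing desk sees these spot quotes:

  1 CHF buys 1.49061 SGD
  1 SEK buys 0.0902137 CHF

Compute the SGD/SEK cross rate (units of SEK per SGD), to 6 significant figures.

1 SGD ÷ 1.49061 = 0.670866 CHF
0.670866 CHF ÷ 0.0902137 = 7.43641 SEK

SGD/SEK = 7.43641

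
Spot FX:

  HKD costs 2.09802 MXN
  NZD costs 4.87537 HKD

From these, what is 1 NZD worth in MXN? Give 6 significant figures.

1 NZD × 4.87537 = 4.87537 HKD
4.87537 HKD × 2.09802 = 10.2286 MXN

NZD/MXN = 10.2286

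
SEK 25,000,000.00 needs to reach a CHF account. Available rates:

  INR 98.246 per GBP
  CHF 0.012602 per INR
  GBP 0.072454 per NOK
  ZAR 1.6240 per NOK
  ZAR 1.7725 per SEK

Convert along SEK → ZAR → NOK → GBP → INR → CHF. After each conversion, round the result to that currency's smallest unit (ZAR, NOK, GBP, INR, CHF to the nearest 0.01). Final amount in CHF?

CHF 2,447,693.01

SEK 25,000,000.00 × 1.7725 = ZAR 44,312,500.00
ZAR 44,312,500.00 ÷ 1.6240 = NOK 27,286,022.17
NOK 27,286,022.17 × 0.072454 = GBP 1,976,981.45
GBP 1,976,981.45 × 98.246 = INR 194,230,519.54
INR 194,230,519.54 × 0.012602 = CHF 2,447,693.01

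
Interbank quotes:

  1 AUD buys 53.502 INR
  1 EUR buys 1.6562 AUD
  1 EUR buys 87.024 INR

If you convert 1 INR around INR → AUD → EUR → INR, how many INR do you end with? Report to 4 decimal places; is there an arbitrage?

0.9821 (arbitrage exists)

Around INR → AUD → EUR → INR: 1 ÷ 53.502 ÷ 1.6562 × 87.024 = 0.982101
Product < 1; profitable direction is INR → EUR → AUD → INR.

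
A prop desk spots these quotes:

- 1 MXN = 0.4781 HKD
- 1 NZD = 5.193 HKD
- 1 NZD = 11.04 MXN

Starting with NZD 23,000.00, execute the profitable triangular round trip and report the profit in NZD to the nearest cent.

Profitable loop is NZD → MXN → HKD → NZD:
NZD 23,000.00 × 11.04 = MXN 253,920.00
MXN 253,920.00 × 0.4781 = HKD 121,399.15
HKD 121,399.15 ÷ 5.193 = NZD 23,377.46
Profit = NZD 23,377.46 − NZD 23,000.00

Profit: NZD 377.46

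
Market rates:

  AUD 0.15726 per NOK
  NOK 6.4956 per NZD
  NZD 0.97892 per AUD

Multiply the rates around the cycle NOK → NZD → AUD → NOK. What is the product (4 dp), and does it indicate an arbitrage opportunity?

Around NOK → NZD → AUD → NOK: 1 ÷ 6.4956 ÷ 0.97892 ÷ 0.15726 = 1.000035
Product ≈ 1 (deviation 0.004%, within rounding noise).

1.0000 (no arbitrage)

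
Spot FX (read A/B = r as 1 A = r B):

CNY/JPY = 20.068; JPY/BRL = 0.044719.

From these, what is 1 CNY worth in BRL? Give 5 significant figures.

CNY/BRL = 0.89742

1 CNY × 20.068 = 20.068 JPY
20.068 JPY × 0.044719 = 0.897421 BRL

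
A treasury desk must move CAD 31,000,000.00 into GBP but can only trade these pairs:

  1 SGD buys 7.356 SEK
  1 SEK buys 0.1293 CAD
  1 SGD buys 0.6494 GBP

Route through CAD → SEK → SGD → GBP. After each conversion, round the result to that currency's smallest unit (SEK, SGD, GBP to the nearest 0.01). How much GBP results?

GBP 21,165,753.44

CAD 31,000,000.00 ÷ 0.1293 = SEK 239,752,513.53
SEK 239,752,513.53 ÷ 7.356 = SGD 32,592,783.24
SGD 32,592,783.24 × 0.6494 = GBP 21,165,753.44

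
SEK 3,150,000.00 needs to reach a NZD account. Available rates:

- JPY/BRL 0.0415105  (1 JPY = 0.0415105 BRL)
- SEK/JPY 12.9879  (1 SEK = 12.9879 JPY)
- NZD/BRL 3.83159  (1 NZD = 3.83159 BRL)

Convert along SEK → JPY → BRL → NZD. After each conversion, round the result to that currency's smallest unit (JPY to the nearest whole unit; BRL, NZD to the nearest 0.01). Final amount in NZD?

NZD 443,229.26

SEK 3,150,000.00 × 12.9879 = JPY 40,911,885
JPY 40,911,885 × 0.0415105 = BRL 1,698,272.80
BRL 1,698,272.80 ÷ 3.83159 = NZD 443,229.26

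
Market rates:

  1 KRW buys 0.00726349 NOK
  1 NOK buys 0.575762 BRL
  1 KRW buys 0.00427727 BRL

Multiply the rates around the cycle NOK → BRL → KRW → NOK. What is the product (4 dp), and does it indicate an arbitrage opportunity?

0.9777 (arbitrage exists)

Around NOK → BRL → KRW → NOK: 1 × 0.575762 ÷ 0.00427727 × 0.00726349 = 0.977736
Product < 1; profitable direction is NOK → KRW → BRL → NOK.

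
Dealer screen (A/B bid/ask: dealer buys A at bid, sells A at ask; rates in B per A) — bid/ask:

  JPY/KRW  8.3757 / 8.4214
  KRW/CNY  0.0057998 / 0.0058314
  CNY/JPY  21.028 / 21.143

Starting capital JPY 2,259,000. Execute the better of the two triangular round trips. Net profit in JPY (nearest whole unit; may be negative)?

Best loop JPY → KRW → CNY → JPY:
JPY 2,259,000 × 8.3757 (sell JPY at bid) = KRW 18,920,706
KRW 18,920,706 × 0.0057998 (sell KRW at bid) = CNY 109,736.31
CNY 109,736.31 × 21.028 (sell CNY at bid) = JPY 2,307,535

Net profit: JPY 48,535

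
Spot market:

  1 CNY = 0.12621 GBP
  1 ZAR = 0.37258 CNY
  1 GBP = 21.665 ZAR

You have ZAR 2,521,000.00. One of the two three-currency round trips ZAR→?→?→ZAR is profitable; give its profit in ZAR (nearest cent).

Profit: ZAR 47,294.63

Profitable loop is ZAR → CNY → GBP → ZAR:
ZAR 2,521,000.00 × 0.37258 = CNY 939,274.18
CNY 939,274.18 × 0.12621 = GBP 118,545.79
GBP 118,545.79 × 21.665 = ZAR 2,568,294.63
Profit = ZAR 2,568,294.63 − ZAR 2,521,000.00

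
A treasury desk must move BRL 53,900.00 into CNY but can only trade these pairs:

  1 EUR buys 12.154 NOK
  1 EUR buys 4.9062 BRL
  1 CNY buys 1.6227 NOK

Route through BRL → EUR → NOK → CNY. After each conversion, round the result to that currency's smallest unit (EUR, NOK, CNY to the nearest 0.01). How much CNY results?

CNY 82,285.73

BRL 53,900.00 ÷ 4.9062 = EUR 10,986.10
EUR 10,986.10 × 12.154 = NOK 133,525.06
NOK 133,525.06 ÷ 1.6227 = CNY 82,285.73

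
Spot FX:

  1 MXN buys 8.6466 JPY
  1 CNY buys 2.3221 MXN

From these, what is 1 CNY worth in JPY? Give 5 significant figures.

CNY/JPY = 20.078

1 CNY × 2.3221 = 2.3221 MXN
2.3221 MXN × 8.6466 = 20.0783 JPY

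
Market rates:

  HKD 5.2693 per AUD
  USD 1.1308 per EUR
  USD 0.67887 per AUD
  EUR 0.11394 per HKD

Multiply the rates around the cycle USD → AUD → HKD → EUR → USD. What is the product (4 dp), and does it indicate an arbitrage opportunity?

1.0001 (no arbitrage)

Around USD → AUD → HKD → EUR → USD: 1 ÷ 0.67887 × 5.2693 × 0.11394 × 1.1308 = 1.000065
Product ≈ 1 (deviation 0.007%, within rounding noise).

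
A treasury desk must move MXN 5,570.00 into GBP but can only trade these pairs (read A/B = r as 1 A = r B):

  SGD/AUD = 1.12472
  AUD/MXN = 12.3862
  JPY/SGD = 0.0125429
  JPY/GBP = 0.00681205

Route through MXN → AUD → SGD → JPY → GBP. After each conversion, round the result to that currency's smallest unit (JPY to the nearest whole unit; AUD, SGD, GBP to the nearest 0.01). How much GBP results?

MXN 5,570.00 ÷ 12.3862 = AUD 449.69
AUD 449.69 ÷ 1.12472 = SGD 399.82
SGD 399.82 ÷ 0.0125429 = JPY 31,876
JPY 31,876 × 0.00681205 = GBP 217.14

GBP 217.14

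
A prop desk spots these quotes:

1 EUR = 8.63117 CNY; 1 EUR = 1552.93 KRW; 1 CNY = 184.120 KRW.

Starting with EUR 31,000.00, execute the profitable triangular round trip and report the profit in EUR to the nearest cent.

Profitable loop is EUR → CNY → KRW → EUR:
EUR 31,000.00 × 8.63117 = CNY 267,566.27
CNY 267,566.27 × 184.120 = KRW 49,264,302
KRW 49,264,302 ÷ 1552.93 = EUR 31,723.45
Profit = EUR 31,723.45 − EUR 31,000.00

Profit: EUR 723.45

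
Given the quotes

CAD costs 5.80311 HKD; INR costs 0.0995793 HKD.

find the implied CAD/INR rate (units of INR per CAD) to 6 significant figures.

1 CAD × 5.80311 = 5.80311 HKD
5.80311 HKD ÷ 0.0995793 = 58.2763 INR

CAD/INR = 58.2763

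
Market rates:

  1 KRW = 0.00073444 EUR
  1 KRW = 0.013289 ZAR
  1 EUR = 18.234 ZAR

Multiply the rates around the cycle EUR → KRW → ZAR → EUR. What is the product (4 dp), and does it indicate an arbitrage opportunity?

0.9923 (arbitrage exists)

Around EUR → KRW → ZAR → EUR: 1 ÷ 0.00073444 × 0.013289 ÷ 18.234 = 0.992325
Product < 1; profitable direction is EUR → ZAR → KRW → EUR.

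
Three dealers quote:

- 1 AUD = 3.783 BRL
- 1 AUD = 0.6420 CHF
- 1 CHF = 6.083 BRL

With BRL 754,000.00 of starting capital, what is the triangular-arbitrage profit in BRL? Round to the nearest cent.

Profitable loop is BRL → AUD → CHF → BRL:
BRL 754,000.00 ÷ 3.783 = AUD 199,312.71
AUD 199,312.71 × 0.6420 = CHF 127,958.76
CHF 127,958.76 × 6.083 = BRL 778,373.15
Profit = BRL 778,373.15 − BRL 754,000.00

Profit: BRL 24,373.15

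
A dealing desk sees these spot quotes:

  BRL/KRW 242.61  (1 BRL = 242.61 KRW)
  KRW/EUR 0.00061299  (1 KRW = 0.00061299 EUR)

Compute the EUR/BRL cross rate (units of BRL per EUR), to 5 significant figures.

EUR/BRL = 6.7242

1 EUR ÷ 0.00061299 = 1631.35 KRW
1631.35 KRW ÷ 242.61 = 6.72416 BRL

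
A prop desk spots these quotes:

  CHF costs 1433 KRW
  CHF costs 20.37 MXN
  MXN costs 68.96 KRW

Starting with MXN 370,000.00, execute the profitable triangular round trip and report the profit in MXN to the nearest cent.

Profitable loop is MXN → CHF → KRW → MXN:
MXN 370,000.00 ÷ 20.37 = CHF 18,163.97
CHF 18,163.97 × 1433 = KRW 26,028,964
KRW 26,028,964 ÷ 68.96 = MXN 377,450.18
Profit = MXN 377,450.18 − MXN 370,000.00

Profit: MXN 7,450.18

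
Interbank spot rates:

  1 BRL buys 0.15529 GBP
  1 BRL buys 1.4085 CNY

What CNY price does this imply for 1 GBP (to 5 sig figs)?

1 GBP ÷ 0.15529 = 6.43956 BRL
6.43956 BRL × 1.4085 = 9.07013 CNY

GBP/CNY = 9.0701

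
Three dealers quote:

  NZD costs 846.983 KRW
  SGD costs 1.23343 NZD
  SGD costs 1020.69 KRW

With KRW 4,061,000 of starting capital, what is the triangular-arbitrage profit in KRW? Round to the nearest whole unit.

Profit: KRW 95,505

Profitable loop is KRW → SGD → NZD → KRW:
KRW 4,061,000 ÷ 1020.69 = SGD 3,978.68
SGD 3,978.68 × 1.23343 = NZD 4,907.42
NZD 4,907.42 × 846.983 = KRW 4,156,505
Profit = KRW 4,156,505 − KRW 4,061,000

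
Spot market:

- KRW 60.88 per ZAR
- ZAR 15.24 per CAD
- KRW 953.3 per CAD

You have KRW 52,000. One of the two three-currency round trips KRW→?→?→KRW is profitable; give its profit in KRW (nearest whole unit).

Profitable loop is KRW → ZAR → CAD → KRW:
KRW 52,000 ÷ 60.88 = ZAR 854.14
ZAR 854.14 ÷ 15.24 = CAD 56.05
CAD 56.05 × 953.3 = KRW 53,429
Profit = KRW 53,429 − KRW 52,000

Profit: KRW 1,429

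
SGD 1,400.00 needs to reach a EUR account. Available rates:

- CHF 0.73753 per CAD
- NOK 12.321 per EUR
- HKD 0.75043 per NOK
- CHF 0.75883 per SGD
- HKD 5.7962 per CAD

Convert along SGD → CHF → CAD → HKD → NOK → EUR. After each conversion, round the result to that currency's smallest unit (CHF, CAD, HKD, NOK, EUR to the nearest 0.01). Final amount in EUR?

SGD 1,400.00 × 0.75883 = CHF 1,062.36
CHF 1,062.36 ÷ 0.73753 = CAD 1,440.43
CAD 1,440.43 × 5.7962 = HKD 8,349.02
HKD 8,349.02 ÷ 0.75043 = NOK 11,125.65
NOK 11,125.65 ÷ 12.321 = EUR 902.98

EUR 902.98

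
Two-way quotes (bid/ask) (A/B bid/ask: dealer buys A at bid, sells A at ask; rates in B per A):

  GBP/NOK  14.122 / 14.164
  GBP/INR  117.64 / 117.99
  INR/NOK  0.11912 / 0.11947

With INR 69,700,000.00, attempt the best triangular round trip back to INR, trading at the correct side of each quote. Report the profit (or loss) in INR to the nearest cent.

Net profit: INR 127,247.08

Best loop INR → GBP → NOK → INR:
INR 69,700,000.00 ÷ 117.99 (buy GBP at ask) = GBP 590,728.03
GBP 590,728.03 × 14.122 (sell GBP at bid) = NOK 8,342,261.21
NOK 8,342,261.21 ÷ 0.11947 (buy INR at ask) = INR 69,827,247.08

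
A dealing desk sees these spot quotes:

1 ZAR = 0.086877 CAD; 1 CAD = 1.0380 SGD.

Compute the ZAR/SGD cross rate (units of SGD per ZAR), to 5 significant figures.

1 ZAR × 0.086877 = 0.086877 CAD
0.086877 CAD × 1.0380 = 0.0901783 SGD

ZAR/SGD = 0.090178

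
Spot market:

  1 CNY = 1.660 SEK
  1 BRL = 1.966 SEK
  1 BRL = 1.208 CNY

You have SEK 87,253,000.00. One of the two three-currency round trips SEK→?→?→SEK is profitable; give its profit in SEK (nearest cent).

Profitable loop is SEK → BRL → CNY → SEK:
SEK 87,253,000.00 ÷ 1.966 = BRL 44,380,976.60
BRL 44,380,976.60 × 1.208 = CNY 53,612,219.74
CNY 53,612,219.74 × 1.660 = SEK 88,996,284.76
Profit = SEK 88,996,284.76 − SEK 87,253,000.00

Profit: SEK 1,743,284.76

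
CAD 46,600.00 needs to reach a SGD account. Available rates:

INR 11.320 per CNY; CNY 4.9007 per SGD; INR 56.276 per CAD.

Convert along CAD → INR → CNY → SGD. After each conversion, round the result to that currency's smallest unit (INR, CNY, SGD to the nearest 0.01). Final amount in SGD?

CAD 46,600.00 × 56.276 = INR 2,622,461.60
INR 2,622,461.60 ÷ 11.320 = CNY 231,666.22
CNY 231,666.22 ÷ 4.9007 = SGD 47,272.07

SGD 47,272.07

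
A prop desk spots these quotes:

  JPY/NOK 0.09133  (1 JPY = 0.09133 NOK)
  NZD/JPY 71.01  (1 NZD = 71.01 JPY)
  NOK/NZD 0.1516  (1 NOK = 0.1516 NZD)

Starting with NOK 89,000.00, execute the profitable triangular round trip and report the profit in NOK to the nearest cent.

Profitable loop is NOK → JPY → NZD → NOK:
NOK 89,000.00 ÷ 0.09133 = JPY 974,488
JPY 974,488 ÷ 71.01 = NZD 13,723.25
NZD 13,723.25 ÷ 0.1516 = NOK 90,522.77
Profit = NOK 90,522.77 − NOK 89,000.00

Profit: NOK 1,522.77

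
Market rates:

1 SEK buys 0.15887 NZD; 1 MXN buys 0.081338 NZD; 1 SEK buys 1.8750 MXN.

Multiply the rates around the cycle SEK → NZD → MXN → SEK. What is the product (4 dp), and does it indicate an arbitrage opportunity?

Around SEK → NZD → MXN → SEK: 1 × 0.15887 ÷ 0.081338 ÷ 1.8750 = 1.041711
Product > 1; profitable direction is SEK → NZD → MXN → SEK.

1.0417 (arbitrage exists)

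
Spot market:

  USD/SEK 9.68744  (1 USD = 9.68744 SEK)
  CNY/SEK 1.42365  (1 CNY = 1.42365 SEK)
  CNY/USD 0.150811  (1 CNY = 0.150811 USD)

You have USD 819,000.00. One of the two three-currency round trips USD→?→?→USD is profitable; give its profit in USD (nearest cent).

Profitable loop is USD → SEK → CNY → USD:
USD 819,000.00 × 9.68744 = SEK 7,934,013.36
SEK 7,934,013.36 ÷ 1.42365 = CNY 5,573,008.37
CNY 5,573,008.37 × 0.150811 = USD 840,470.96
Profit = USD 840,470.96 − USD 819,000.00

Profit: USD 21,470.96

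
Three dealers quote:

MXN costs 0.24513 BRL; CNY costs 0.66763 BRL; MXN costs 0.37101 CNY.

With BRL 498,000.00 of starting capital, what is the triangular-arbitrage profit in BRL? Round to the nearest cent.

Profit: BRL 5,215.88

Profitable loop is BRL → MXN → CNY → BRL:
BRL 498,000.00 ÷ 0.24513 = MXN 2,031,575.08
MXN 2,031,575.08 × 0.37101 = CNY 753,734.67
CNY 753,734.67 × 0.66763 = BRL 503,215.88
Profit = BRL 503,215.88 − BRL 498,000.00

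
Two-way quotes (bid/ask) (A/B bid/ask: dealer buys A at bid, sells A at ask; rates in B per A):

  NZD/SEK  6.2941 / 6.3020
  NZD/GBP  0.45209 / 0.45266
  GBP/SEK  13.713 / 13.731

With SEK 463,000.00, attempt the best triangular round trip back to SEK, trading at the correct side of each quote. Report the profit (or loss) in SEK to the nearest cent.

Net profit: SEK 5,856.93

Best loop SEK → GBP → NZD → SEK:
SEK 463,000.00 ÷ 13.731 (buy GBP at ask) = GBP 33,719.32
GBP 33,719.32 ÷ 0.45266 (buy NZD at ask) = NZD 74,491.50
NZD 74,491.50 × 6.2941 (sell NZD at bid) = SEK 468,856.93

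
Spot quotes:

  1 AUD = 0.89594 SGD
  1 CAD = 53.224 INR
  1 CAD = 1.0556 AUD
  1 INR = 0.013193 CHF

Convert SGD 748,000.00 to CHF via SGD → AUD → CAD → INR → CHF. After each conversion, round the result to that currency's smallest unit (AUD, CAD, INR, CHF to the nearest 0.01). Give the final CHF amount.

CHF 555,359.71

SGD 748,000.00 ÷ 0.89594 = AUD 834,877.34
AUD 834,877.34 ÷ 1.0556 = CAD 790,903.13
CAD 790,903.13 × 53.224 = INR 42,095,028.19
INR 42,095,028.19 × 0.013193 = CHF 555,359.71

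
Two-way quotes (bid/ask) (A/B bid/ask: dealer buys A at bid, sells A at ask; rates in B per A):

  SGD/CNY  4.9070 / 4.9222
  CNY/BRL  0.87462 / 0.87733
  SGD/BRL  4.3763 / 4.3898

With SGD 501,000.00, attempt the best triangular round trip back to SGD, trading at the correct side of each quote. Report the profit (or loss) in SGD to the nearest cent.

Net profit: SGD 6,718.02

Best loop SGD → BRL → CNY → SGD:
SGD 501,000.00 × 4.3763 (sell SGD at bid) = BRL 2,192,526.30
BRL 2,192,526.30 ÷ 0.87733 (buy CNY at ask) = CNY 2,499,089.62
CNY 2,499,089.62 ÷ 4.9222 (buy SGD at ask) = SGD 507,718.02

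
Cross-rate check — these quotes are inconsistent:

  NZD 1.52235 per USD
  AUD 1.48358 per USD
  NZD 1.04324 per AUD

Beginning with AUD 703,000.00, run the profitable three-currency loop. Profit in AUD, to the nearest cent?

Profitable loop is AUD → NZD → USD → AUD:
AUD 703,000.00 × 1.04324 = NZD 733,397.72
NZD 733,397.72 ÷ 1.52235 = USD 481,753.68
USD 481,753.68 × 1.48358 = AUD 714,720.13
Profit = AUD 714,720.13 − AUD 703,000.00

Profit: AUD 11,720.13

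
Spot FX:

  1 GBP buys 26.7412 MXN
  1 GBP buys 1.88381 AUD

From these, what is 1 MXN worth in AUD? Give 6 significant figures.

1 MXN ÷ 26.7412 = 0.0373955 GBP
0.0373955 GBP × 1.88381 = 0.070446 AUD

MXN/AUD = 0.0704460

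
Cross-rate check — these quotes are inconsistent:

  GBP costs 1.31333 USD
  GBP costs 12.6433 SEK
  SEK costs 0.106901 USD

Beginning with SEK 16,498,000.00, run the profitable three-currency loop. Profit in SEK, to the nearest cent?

Profitable loop is SEK → USD → GBP → SEK:
SEK 16,498,000.00 × 0.106901 = USD 1,763,652.70
USD 1,763,652.70 ÷ 1.31333 = GBP 1,342,886.17
GBP 1,342,886.17 × 12.6433 = SEK 16,978,512.76
Profit = SEK 16,978,512.76 − SEK 16,498,000.00

Profit: SEK 480,512.76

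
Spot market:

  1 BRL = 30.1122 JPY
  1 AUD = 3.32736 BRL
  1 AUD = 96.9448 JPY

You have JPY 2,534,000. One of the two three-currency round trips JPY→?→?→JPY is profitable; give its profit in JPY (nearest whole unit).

Profit: JPY 84,933

Profitable loop is JPY → AUD → BRL → JPY:
JPY 2,534,000 ÷ 96.9448 = AUD 26,138.59
AUD 26,138.59 × 3.32736 = BRL 86,972.49
BRL 86,972.49 × 30.1122 = JPY 2,618,933
Profit = JPY 2,618,933 − JPY 2,534,000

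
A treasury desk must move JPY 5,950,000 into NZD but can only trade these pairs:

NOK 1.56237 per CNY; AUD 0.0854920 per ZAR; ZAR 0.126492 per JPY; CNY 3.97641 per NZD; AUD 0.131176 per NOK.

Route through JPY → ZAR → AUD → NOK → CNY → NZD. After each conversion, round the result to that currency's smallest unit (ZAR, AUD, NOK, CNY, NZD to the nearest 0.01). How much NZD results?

NZD 78,954.35

JPY 5,950,000 × 0.126492 = ZAR 752,627.40
ZAR 752,627.40 × 0.0854920 = AUD 64,343.62
AUD 64,343.62 ÷ 0.131176 = NOK 490,513.66
NOK 490,513.66 ÷ 1.56237 = CNY 313,954.86
CNY 313,954.86 ÷ 3.97641 = NZD 78,954.35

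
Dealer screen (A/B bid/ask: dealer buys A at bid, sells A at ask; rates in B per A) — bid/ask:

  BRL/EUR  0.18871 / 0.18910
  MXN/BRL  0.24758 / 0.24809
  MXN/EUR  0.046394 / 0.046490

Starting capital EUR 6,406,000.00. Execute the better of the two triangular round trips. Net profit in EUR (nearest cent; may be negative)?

Best loop EUR → MXN → BRL → EUR:
EUR 6,406,000.00 ÷ 0.046490 (buy MXN at ask) = MXN 137,793,073.78
MXN 137,793,073.78 × 0.24758 (sell MXN at bid) = BRL 34,114,809.21
BRL 34,114,809.21 × 0.18871 (sell BRL at bid) = EUR 6,437,805.65

Net profit: EUR 31,805.65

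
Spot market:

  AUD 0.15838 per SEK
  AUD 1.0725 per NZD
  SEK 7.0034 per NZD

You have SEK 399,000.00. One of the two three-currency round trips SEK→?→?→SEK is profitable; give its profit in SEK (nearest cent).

Profit: SEK 13,652.87

Profitable loop is SEK → AUD → NZD → SEK:
SEK 399,000.00 × 0.15838 = AUD 63,193.62
AUD 63,193.62 ÷ 1.0725 = NZD 58,921.79
NZD 58,921.79 × 7.0034 = SEK 412,652.87
Profit = SEK 412,652.87 − SEK 399,000.00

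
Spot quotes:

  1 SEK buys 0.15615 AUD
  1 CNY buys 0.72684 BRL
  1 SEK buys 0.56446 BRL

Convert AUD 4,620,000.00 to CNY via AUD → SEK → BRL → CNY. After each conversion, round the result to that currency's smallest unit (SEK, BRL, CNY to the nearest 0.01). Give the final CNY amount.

AUD 4,620,000.00 ÷ 0.15615 = SEK 29,586,935.64
SEK 29,586,935.64 × 0.56446 = BRL 16,700,641.69
BRL 16,700,641.69 ÷ 0.72684 = CNY 22,977,053.67

CNY 22,977,053.67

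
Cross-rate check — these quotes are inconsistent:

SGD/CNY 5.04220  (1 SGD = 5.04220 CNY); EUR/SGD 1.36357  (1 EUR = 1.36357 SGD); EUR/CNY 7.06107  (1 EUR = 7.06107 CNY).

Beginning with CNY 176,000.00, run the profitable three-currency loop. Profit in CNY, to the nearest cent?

Profit: CNY 4,753.07

Profitable loop is CNY → SGD → EUR → CNY:
CNY 176,000.00 ÷ 5.04220 = SGD 34,905.40
SGD 34,905.40 ÷ 1.36357 = EUR 25,598.54
EUR 25,598.54 × 7.06107 = CNY 180,753.07
Profit = CNY 180,753.07 − CNY 176,000.00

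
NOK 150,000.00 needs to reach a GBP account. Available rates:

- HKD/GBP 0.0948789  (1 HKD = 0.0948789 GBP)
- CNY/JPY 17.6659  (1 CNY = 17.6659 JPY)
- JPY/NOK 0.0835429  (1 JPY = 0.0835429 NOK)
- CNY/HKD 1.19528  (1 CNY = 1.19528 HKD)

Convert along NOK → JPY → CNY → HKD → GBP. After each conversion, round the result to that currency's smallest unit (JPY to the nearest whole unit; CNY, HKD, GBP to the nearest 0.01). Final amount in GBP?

NOK 150,000.00 ÷ 0.0835429 = JPY 1,795,485
JPY 1,795,485 ÷ 17.6659 = CNY 101,635.64
CNY 101,635.64 × 1.19528 = HKD 121,483.05
HKD 121,483.05 × 0.0948789 = GBP 11,526.18

GBP 11,526.18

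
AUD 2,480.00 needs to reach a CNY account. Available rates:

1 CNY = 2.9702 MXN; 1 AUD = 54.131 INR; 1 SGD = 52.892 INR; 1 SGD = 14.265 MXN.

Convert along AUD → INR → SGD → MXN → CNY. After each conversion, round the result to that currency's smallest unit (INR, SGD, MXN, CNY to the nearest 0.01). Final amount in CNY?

AUD 2,480.00 × 54.131 = INR 134,244.88
INR 134,244.88 ÷ 52.892 = SGD 2,538.09
SGD 2,538.09 × 14.265 = MXN 36,205.85
MXN 36,205.85 ÷ 2.9702 = CNY 12,189.70

CNY 12,189.70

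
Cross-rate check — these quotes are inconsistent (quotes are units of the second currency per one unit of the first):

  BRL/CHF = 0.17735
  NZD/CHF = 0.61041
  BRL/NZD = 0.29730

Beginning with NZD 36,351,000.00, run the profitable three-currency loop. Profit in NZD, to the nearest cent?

Profit: NZD 845,469.33

Profitable loop is NZD → CHF → BRL → NZD:
NZD 36,351,000.00 × 0.61041 = CHF 22,189,013.91
CHF 22,189,013.91 ÷ 0.17735 = BRL 125,114,259.43
BRL 125,114,259.43 × 0.29730 = NZD 37,196,469.33
Profit = NZD 37,196,469.33 − NZD 36,351,000.00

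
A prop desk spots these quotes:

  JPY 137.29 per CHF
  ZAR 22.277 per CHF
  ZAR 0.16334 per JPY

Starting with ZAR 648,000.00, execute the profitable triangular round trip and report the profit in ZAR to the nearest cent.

Profitable loop is ZAR → CHF → JPY → ZAR:
ZAR 648,000.00 ÷ 22.277 = CHF 29,088.30
CHF 29,088.30 × 137.29 = JPY 3,993,532
JPY 3,993,532 × 0.16334 = ZAR 652,303.57
Profit = ZAR 652,303.57 − ZAR 648,000.00

Profit: ZAR 4,303.57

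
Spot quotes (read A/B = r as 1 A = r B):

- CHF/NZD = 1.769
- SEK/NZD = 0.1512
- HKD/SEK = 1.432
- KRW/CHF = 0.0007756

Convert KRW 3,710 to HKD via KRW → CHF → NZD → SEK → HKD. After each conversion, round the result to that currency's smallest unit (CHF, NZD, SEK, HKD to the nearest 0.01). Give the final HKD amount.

HKD 23.51

KRW 3,710 × 0.0007756 = CHF 2.88
CHF 2.88 × 1.769 = NZD 5.09
NZD 5.09 ÷ 0.1512 = SEK 33.66
SEK 33.66 ÷ 1.432 = HKD 23.51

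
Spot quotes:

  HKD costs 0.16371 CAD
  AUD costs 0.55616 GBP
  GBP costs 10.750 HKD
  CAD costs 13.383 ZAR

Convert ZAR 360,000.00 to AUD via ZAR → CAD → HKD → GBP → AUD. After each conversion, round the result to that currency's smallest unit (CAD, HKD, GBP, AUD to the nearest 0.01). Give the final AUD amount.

AUD 27,483.10

ZAR 360,000.00 ÷ 13.383 = CAD 26,899.80
CAD 26,899.80 ÷ 0.16371 = HKD 164,313.73
HKD 164,313.73 ÷ 10.750 = GBP 15,285.00
GBP 15,285.00 ÷ 0.55616 = AUD 27,483.10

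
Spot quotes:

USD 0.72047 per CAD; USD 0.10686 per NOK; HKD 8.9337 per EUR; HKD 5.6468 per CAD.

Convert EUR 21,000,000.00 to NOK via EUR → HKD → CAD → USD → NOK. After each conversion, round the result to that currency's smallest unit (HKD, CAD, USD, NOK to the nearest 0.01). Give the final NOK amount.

EUR 21,000,000.00 × 8.9337 = HKD 187,607,700.00
HKD 187,607,700.00 ÷ 5.6468 = CAD 33,223,719.63
CAD 33,223,719.63 × 0.72047 = USD 23,936,693.28
USD 23,936,693.28 ÷ 0.10686 = NOK 224,000,498.60

NOK 224,000,498.60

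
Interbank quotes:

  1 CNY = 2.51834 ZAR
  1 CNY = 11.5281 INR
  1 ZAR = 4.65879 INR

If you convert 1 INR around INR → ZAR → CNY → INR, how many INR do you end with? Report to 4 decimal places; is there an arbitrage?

0.9826 (arbitrage exists)

Around INR → ZAR → CNY → INR: 1 ÷ 4.65879 ÷ 2.51834 × 11.5281 = 0.982585
Product < 1; profitable direction is INR → CNY → ZAR → INR.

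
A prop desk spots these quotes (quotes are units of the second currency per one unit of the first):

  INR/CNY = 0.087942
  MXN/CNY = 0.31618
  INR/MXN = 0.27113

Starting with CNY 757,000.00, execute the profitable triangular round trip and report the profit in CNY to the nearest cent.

Profit: CNY 19,569.36

Profitable loop is CNY → MXN → INR → CNY:
CNY 757,000.00 ÷ 0.31618 = MXN 2,394,205.83
MXN 2,394,205.83 ÷ 0.27113 = INR 8,830,471.85
INR 8,830,471.85 × 0.087942 = CNY 776,569.36
Profit = CNY 776,569.36 − CNY 757,000.00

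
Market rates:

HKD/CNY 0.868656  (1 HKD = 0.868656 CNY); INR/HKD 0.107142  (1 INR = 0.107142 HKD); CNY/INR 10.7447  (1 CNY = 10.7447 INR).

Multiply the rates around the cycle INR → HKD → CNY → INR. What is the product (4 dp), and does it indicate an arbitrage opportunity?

Around INR → HKD → CNY → INR: 1 × 0.107142 × 0.868656 × 10.7447 = 1.000004
Product ≈ 1 (deviation 0.000%, within rounding noise).

1.0000 (no arbitrage)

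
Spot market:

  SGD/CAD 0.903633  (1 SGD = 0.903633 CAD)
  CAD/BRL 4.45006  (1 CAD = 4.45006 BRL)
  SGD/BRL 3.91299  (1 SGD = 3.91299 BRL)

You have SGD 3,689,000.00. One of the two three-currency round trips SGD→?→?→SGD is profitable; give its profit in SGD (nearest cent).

Profit: SGD 102,035.63

Profitable loop is SGD → CAD → BRL → SGD:
SGD 3,689,000.00 × 0.903633 = CAD 3,333,502.14
CAD 3,333,502.14 × 4.45006 = BRL 14,834,284.52
BRL 14,834,284.52 ÷ 3.91299 = SGD 3,791,035.63
Profit = SGD 3,791,035.63 − SGD 3,689,000.00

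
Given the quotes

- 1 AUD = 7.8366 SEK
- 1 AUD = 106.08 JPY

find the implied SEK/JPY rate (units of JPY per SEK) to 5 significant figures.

SEK/JPY = 13.536

1 SEK ÷ 7.8366 = 0.127606 AUD
0.127606 AUD × 106.08 = 13.5365 JPY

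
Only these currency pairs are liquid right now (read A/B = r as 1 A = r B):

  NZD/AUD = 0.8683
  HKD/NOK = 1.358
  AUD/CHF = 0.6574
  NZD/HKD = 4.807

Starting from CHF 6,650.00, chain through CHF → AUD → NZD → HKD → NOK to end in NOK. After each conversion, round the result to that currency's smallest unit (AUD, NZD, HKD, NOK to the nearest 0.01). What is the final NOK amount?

NOK 76,049.45

CHF 6,650.00 ÷ 0.6574 = AUD 10,115.61
AUD 10,115.61 ÷ 0.8683 = NZD 11,649.90
NZD 11,649.90 × 4.807 = HKD 56,001.07
HKD 56,001.07 × 1.358 = NOK 76,049.45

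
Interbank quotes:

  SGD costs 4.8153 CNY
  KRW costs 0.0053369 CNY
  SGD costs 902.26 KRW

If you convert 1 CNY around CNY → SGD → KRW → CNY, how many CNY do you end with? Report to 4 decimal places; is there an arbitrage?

1.0000 (no arbitrage)

Around CNY → SGD → KRW → CNY: 1 ÷ 4.8153 × 902.26 × 0.0053369 = 0.999994
Product ≈ 1 (deviation 0.001%, within rounding noise).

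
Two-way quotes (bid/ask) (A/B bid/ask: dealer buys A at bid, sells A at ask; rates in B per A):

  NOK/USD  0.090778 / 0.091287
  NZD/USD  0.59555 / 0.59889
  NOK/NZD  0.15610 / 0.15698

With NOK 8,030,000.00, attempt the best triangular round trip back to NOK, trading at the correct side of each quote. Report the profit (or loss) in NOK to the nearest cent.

Net profit: NOK 147,635.38

Best loop NOK → NZD → USD → NOK:
NOK 8,030,000.00 × 0.15610 (sell NOK at bid) = NZD 1,253,483.00
NZD 1,253,483.00 × 0.59555 (sell NZD at bid) = USD 746,511.80
USD 746,511.80 ÷ 0.091287 (buy NOK at ask) = NOK 8,177,635.38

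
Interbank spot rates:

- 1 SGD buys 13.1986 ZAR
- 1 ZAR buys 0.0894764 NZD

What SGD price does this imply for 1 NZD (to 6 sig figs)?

1 NZD ÷ 0.0894764 = 11.1761 ZAR
11.1761 ZAR ÷ 13.1986 = 0.846766 SGD

NZD/SGD = 0.846766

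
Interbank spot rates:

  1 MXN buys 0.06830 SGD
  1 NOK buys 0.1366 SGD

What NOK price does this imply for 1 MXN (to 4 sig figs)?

1 MXN × 0.06830 = 0.0683 SGD
0.0683 SGD ÷ 0.1366 = 0.5 NOK

MXN/NOK = 0.5000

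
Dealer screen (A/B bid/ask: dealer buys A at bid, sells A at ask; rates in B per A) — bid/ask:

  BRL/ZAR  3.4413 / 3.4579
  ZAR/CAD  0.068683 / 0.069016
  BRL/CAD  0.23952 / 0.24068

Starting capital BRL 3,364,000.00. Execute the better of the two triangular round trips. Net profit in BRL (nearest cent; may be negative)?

Best loop BRL → CAD → ZAR → BRL:
BRL 3,364,000.00 × 0.23952 (sell BRL at bid) = CAD 805,745.28
CAD 805,745.28 ÷ 0.069016 (buy ZAR at ask) = ZAR 11,674,760.64
ZAR 11,674,760.64 ÷ 3.4579 (buy BRL at ask) = BRL 3,376,257.45

Net profit: BRL 12,257.45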